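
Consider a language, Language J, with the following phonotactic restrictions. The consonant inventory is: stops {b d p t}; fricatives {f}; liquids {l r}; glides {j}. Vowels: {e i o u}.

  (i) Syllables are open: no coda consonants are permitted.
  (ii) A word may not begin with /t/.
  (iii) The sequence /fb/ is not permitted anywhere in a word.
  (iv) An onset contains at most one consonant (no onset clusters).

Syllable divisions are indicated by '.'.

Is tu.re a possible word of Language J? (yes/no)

tu.re — violates constraint (ii): word begins with /t/ → ill-formed

no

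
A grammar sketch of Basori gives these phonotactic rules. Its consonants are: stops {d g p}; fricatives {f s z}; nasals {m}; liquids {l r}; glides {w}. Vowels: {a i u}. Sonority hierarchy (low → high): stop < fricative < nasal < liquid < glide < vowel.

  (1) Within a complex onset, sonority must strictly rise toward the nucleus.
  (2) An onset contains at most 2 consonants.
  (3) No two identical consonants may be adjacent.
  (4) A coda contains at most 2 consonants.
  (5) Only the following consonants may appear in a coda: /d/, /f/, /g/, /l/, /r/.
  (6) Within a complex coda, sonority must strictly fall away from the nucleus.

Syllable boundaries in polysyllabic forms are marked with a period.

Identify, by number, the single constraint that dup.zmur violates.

dup.zmur: syllable 1 coda contains /p/, which is not a licensed coda consonant.
This is a violation of constraint 5: "Only the following consonants may appear in a coda: /d/, /f/, /g/, /l/, /r/."
The remaining constraints (1, 2, 3, 4, 6) are satisfied.

5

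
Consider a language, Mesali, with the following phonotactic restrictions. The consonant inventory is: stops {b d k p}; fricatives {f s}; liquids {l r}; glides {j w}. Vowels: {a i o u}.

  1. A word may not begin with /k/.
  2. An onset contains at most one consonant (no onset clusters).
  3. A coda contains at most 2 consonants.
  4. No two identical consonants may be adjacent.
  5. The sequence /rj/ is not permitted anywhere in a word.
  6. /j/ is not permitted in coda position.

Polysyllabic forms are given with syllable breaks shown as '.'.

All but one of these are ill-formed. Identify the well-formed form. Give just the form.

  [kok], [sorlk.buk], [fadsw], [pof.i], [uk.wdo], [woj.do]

[pof.i]

[kok] — violates constraint 1: word begins with /k/ → ill-formed
[sorlk.buk] — violates constraint 3: syllable 1 coda /rlk/ has 3 consonants (> 2) → ill-formed
[fadsw] — violates constraint 3: syllable 1 coda /dsw/ has 3 consonants (> 2) → ill-formed
[pof.i] — σ1 onset /p/, coda /f/ ok; σ2 onset /∅/, coda /∅/ ok → well-formed
[uk.wdo] — violates constraint 2: syllable 2 onset /wd/ has 2 consonants (> 1) → ill-formed
[woj.do] — violates constraint 6: syllable 1 coda contains /j/ → ill-formed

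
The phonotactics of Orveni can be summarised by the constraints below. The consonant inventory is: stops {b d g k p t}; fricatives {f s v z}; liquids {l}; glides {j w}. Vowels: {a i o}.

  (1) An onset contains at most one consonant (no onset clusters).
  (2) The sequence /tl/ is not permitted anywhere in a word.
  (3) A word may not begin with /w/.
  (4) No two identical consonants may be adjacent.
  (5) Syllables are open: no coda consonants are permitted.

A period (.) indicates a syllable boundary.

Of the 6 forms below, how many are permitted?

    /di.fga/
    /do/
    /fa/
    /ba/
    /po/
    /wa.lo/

/di.fga/ — violates constraint 1: syllable 2 onset /fg/ has 2 consonants (> 1) → not permitted
/do/ — σ1 onset /d/, coda /∅/ ok → permitted
/fa/ — σ1 onset /f/, coda /∅/ ok → permitted
/ba/ — σ1 onset /b/, coda /∅/ ok → permitted
/po/ — σ1 onset /p/, coda /∅/ ok → permitted
/wa.lo/ — violates constraint 3: word begins with /w/ → not permitted
Permitted: /do/, /fa/, /ba/, /po/ → 4.

4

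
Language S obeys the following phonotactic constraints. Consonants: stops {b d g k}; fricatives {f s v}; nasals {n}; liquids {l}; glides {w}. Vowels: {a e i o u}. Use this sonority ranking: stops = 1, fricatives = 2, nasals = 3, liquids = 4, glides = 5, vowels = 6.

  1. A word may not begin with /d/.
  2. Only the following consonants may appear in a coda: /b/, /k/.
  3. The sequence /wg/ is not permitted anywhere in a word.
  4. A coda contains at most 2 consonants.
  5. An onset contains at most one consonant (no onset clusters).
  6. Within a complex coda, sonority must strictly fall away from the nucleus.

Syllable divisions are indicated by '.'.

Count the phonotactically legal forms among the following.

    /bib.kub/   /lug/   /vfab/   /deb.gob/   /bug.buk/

1

/bib.kub/ — σ1 onset /b/, coda /b/ ok; σ2 onset /k/, coda /b/ ok → phonotactically legal
/lug/ — violates constraint 2: syllable 1 coda contains /g/, which is not a licensed coda consonant → phonotactically illegal
/vfab/ — violates constraint 5: syllable 1 onset /vf/ has 2 consonants (> 1) → phonotactically illegal
/deb.gob/ — violates constraint 1: word begins with /d/ → phonotactically illegal
/bug.buk/ — violates constraint 2: syllable 1 coda contains /g/, which is not a licensed coda consonant → phonotactically illegal
Phonotactically legal: /bib.kub/ → 1.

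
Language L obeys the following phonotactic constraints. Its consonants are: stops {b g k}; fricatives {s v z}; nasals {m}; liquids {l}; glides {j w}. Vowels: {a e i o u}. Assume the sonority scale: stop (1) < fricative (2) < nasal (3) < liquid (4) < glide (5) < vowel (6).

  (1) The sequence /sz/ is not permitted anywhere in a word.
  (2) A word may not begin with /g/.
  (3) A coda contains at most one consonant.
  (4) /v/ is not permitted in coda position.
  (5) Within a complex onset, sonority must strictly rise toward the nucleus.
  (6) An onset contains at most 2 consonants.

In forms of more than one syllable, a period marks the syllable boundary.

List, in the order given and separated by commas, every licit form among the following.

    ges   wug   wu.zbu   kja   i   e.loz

ges — violates constraint 2: word begins with /g/ → illicit
wug — σ1 onset /w/, coda /g/ ok → licit
wu.zbu — violates constraint 5: syllable 2 onset /zb/: /z/ (fricative, 2) → /b/ (stop, 1) does not rise → illicit
kja — σ1 onset /kj/ (1→5 rises), coda /∅/ ok → licit
i — σ1 onset /∅/, coda /∅/ ok → licit
e.loz — σ1 onset /∅/, coda /∅/ ok; σ2 onset /l/, coda /z/ ok → licit

wug, kja, i, e.loz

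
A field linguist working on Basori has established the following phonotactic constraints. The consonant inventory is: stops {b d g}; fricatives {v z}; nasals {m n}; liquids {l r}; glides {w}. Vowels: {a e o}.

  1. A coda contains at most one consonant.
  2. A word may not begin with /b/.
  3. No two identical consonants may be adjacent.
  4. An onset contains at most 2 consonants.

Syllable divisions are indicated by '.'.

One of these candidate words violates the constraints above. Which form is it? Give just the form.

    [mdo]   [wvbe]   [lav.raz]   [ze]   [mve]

[wvbe]

[mdo] — σ1 onset /md/ (2C), coda /∅/ ok → phonotactically legal
[wvbe] — violates constraint 4: syllable 1 onset /wvb/ has 3 consonants (> 2) → phonotactically illegal
[lav.raz] — σ1 onset /l/, coda /v/ ok; σ2 onset /r/, coda /z/ ok → phonotactically legal
[ze] — σ1 onset /z/, coda /∅/ ok → phonotactically legal
[mve] — σ1 onset /mv/ (2C), coda /∅/ ok → phonotactically legal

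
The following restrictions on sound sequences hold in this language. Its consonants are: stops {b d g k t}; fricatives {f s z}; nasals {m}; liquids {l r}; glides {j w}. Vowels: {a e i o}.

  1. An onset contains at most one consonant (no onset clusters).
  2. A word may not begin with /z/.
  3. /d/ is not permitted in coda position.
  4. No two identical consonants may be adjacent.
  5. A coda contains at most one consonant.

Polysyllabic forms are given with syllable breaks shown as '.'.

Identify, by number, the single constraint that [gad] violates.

[gad]: syllable 1 coda contains /d/.
This is a violation of constraint 3: "/d/ is not permitted in coda position."
The remaining constraints (1, 2, 4, 5) are satisfied.

3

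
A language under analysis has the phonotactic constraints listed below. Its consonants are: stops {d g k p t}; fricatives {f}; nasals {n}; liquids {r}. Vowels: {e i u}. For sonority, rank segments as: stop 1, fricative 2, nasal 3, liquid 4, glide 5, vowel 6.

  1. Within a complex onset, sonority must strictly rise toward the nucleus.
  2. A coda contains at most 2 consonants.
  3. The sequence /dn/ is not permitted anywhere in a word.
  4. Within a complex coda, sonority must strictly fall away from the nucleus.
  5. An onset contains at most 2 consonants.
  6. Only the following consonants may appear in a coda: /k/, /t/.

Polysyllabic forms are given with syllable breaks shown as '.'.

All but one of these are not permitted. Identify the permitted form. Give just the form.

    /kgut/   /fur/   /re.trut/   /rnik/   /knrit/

/re.trut/

/kgut/ — violates constraint 1: syllable 1 onset /kg/: /k/ (stop, 1) → /g/ (stop, 1) does not rise → not permitted
/fur/ — violates constraint 6: syllable 1 coda contains /r/, which is not a licensed coda consonant → not permitted
/re.trut/ — σ1 onset /r/, coda /∅/ ok; σ2 onset /tr/ (1→4 rises), coda /t/ ok → permitted
/rnik/ — violates constraint 1: syllable 1 onset /rn/: /r/ (liquid, 4) → /n/ (nasal, 3) does not rise → not permitted
/knrit/ — violates constraint 5: syllable 1 onset /knr/ has 3 consonants (> 2) → not permitted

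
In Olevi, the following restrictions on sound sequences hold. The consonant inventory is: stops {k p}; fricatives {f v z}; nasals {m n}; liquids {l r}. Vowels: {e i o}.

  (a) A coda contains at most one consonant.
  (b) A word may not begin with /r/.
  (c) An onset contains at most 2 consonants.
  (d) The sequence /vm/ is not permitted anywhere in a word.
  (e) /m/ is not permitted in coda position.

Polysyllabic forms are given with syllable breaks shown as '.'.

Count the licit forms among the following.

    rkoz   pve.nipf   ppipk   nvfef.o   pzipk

rkoz — violates constraint (b): word begins with /r/ → illicit
pve.nipf — violates constraint (a): syllable 2 coda /pf/ has 2 consonants (> 1) → illicit
ppipk — violates constraint (a): syllable 1 coda /pk/ has 2 consonants (> 1) → illicit
nvfef.o — violates constraint (c): syllable 1 onset /nvf/ has 3 consonants (> 2) → illicit
pzipk — violates constraint (a): syllable 1 coda /pk/ has 2 consonants (> 1) → illicit
No form is licit → 0.

0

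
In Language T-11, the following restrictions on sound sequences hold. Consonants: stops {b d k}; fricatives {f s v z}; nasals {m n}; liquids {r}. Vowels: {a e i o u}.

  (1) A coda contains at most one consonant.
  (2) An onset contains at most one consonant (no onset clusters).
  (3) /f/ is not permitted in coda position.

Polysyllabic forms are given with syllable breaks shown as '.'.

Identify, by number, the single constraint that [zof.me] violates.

[zof.me]: syllable 1 coda contains /f/.
This is a violation of constraint 3: "/f/ is not permitted in coda position."
The remaining constraints (1, 2) are satisfied.

3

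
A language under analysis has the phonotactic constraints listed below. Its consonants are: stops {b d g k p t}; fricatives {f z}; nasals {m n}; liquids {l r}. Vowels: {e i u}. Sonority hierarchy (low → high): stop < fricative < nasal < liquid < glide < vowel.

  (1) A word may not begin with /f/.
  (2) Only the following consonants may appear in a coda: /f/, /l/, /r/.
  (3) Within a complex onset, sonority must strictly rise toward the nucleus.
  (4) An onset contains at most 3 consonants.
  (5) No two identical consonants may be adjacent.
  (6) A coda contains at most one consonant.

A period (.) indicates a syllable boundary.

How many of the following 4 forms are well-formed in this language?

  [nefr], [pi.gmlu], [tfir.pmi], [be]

[nefr] — violates constraint 6: syllable 1 coda /fr/ has 2 consonants (> 1) → ill-formed
[pi.gmlu] — σ1 onset /p/, coda /∅/ ok; σ2 onset /gml/ (1→3→4 rises), coda /∅/ ok → well-formed
[tfir.pmi] — σ1 onset /tf/ (1→2 rises), coda /r/ ok; σ2 onset /pm/ (1→3 rises), coda /∅/ ok → well-formed
[be] — σ1 onset /b/, coda /∅/ ok → well-formed
Well-formed: [pi.gmlu], [tfir.pmi], [be] → 3.

3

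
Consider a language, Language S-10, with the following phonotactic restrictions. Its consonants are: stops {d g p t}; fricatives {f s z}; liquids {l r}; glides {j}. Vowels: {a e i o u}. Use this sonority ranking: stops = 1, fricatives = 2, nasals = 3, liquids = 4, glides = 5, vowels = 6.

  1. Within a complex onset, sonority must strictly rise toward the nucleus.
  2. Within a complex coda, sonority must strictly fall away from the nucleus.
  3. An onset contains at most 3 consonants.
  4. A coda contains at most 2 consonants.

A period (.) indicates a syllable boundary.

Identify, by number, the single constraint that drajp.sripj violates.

drajp.sripj: syllable 2 coda /pj/: /p/ (stop, 1) → /j/ (glide, 5) does not fall.
This is a violation of constraint 2: "Within a complex coda, sonority must strictly fall away from the nucleus."
The remaining constraints (1, 3, 4) are satisfied.

2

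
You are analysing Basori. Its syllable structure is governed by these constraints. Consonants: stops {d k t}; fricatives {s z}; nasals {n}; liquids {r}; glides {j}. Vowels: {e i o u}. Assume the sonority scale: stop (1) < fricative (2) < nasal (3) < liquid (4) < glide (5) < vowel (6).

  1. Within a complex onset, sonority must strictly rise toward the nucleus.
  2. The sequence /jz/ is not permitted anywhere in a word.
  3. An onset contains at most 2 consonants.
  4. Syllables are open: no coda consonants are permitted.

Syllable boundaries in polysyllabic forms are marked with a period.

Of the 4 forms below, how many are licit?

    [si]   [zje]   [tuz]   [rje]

[si] — σ1 onset /s/, coda /∅/ ok → licit
[zje] — σ1 onset /zj/ (2→5 rises), coda /∅/ ok → licit
[tuz] — violates constraint 4: syllable 1 coda /z/ has 1 consonant (> 0) → illicit
[rje] — σ1 onset /rj/ (4→5 rises), coda /∅/ ok → licit
Licit: [si], [zje], [rje] → 3.

3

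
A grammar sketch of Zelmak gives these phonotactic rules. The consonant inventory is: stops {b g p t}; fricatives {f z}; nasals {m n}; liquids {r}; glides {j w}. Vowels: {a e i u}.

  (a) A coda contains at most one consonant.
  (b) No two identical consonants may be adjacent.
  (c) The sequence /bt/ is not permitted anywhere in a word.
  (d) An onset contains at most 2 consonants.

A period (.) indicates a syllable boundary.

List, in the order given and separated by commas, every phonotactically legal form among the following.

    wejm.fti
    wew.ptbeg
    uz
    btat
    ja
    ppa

wejm.fti — violates constraint (a): syllable 1 coda /jm/ has 2 consonants (> 1) → phonotactically illegal
wew.ptbeg — violates constraint (d): syllable 2 onset /ptb/ has 3 consonants (> 2) → phonotactically illegal
uz — σ1 onset /∅/, coda /z/ ok → phonotactically legal
btat — violates constraint (c): contains banned sequence /bt/ → phonotactically illegal
ja — σ1 onset /j/, coda /∅/ ok → phonotactically legal
ppa — violates constraint (b): adjacent identical consonants /pp/ → phonotactically illegal

uz, ja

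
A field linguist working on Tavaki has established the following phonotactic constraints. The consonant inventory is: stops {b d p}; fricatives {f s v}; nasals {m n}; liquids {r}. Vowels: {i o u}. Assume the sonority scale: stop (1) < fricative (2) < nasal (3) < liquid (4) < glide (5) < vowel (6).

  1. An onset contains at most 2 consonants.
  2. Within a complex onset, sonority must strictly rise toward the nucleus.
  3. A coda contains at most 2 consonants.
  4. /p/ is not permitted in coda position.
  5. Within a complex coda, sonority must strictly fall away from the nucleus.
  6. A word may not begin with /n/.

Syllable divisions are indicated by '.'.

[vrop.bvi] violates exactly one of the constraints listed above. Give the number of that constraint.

4

[vrop.bvi]: syllable 1 coda contains /p/.
This is a violation of constraint 4: "/p/ is not permitted in coda position."
The remaining constraints (1, 2, 3, 5, 6) are satisfied.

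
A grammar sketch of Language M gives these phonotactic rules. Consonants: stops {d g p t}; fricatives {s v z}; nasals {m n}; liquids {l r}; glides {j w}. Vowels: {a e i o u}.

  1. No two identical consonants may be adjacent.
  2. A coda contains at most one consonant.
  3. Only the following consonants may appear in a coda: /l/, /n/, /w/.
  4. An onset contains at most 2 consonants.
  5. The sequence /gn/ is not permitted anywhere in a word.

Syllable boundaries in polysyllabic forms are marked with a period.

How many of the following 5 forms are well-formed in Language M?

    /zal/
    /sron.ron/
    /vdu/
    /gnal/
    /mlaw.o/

4

/zal/ — σ1 onset /z/, coda /l/ ok → well-formed
/sron.ron/ — σ1 onset /sr/ (2C), coda /n/ ok; σ2 onset /r/, coda /n/ ok → well-formed
/vdu/ — σ1 onset /vd/ (2C), coda /∅/ ok → well-formed
/gnal/ — violates constraint 5: contains banned sequence /gn/ → ill-formed
/mlaw.o/ — σ1 onset /ml/ (2C), coda /w/ ok; σ2 onset /∅/, coda /∅/ ok → well-formed
Well-formed: /zal/, /sron.ron/, /vdu/, /mlaw.o/ → 4.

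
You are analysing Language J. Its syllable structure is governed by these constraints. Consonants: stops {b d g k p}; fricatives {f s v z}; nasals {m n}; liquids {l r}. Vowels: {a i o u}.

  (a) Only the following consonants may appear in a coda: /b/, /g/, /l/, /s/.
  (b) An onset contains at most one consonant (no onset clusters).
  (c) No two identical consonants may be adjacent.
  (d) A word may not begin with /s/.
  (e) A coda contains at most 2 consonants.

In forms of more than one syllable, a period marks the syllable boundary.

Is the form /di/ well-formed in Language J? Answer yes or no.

/di/ — σ1 onset /d/, coda /∅/ ok → well-formed

yes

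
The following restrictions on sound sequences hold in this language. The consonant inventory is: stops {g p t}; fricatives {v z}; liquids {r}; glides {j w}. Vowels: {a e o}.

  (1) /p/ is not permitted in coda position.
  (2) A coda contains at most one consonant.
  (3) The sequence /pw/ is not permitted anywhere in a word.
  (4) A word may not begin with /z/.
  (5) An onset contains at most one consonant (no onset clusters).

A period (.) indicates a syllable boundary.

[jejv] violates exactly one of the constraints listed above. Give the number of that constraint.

2

[jejv]: syllable 1 coda /jv/ has 2 consonants (> 1).
This is a violation of constraint 2: "A coda contains at most one consonant."
The remaining constraints (1, 3, 4, 5) are satisfied.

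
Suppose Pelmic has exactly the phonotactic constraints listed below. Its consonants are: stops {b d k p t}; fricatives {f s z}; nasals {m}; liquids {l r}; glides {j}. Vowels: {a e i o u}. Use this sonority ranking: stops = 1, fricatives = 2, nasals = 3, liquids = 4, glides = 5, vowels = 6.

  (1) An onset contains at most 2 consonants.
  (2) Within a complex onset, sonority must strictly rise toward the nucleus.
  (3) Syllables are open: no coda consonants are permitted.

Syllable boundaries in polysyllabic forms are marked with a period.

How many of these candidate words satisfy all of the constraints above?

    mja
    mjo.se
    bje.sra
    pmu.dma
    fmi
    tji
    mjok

mja — σ1 onset /mj/ (3→5 rises), coda /∅/ ok → licit
mjo.se — σ1 onset /mj/ (3→5 rises), coda /∅/ ok; σ2 onset /s/, coda /∅/ ok → licit
bje.sra — σ1 onset /bj/ (1→5 rises), coda /∅/ ok; σ2 onset /sr/ (2→4 rises), coda /∅/ ok → licit
pmu.dma — σ1 onset /pm/ (1→3 rises), coda /∅/ ok; σ2 onset /dm/ (1→3 rises), coda /∅/ ok → licit
fmi — σ1 onset /fm/ (2→3 rises), coda /∅/ ok → licit
tji — σ1 onset /tj/ (1→5 rises), coda /∅/ ok → licit
mjok — violates constraint 3: syllable 1 coda /k/ has 1 consonant (> 0) → illicit
Licit: mja, mjo.se, bje.sra, pmu.dma, fmi, tji → 6.

6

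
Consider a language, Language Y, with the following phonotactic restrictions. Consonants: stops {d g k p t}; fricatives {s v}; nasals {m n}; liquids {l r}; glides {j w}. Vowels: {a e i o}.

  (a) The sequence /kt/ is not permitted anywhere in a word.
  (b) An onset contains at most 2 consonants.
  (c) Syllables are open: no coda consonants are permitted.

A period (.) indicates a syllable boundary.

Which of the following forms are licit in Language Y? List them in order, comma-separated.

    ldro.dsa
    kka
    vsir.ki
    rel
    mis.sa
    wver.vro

ldro.dsa — violates constraint (b): syllable 1 onset /ldr/ has 3 consonants (> 2) → illicit
kka — σ1 onset /kk/ (2C), coda /∅/ ok → licit
vsir.ki — violates constraint (c): syllable 1 coda /r/ has 1 consonant (> 0) → illicit
rel — violates constraint (c): syllable 1 coda /l/ has 1 consonant (> 0) → illicit
mis.sa — violates constraint (c): syllable 1 coda /s/ has 1 consonant (> 0) → illicit
wver.vro — violates constraint (c): syllable 1 coda /r/ has 1 consonant (> 0) → illicit

kka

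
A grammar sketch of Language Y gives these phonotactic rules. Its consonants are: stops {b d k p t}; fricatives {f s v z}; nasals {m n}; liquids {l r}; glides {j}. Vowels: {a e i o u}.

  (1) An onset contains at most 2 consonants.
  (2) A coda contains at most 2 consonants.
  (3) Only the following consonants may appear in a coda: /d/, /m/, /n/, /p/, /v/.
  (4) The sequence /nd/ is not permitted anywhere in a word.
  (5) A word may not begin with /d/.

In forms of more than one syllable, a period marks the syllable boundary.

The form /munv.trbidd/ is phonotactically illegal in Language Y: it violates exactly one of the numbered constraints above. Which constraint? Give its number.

1

/munv.trbidd/: syllable 2 onset /trb/ has 3 consonants (> 2).
This is a violation of constraint 1: "An onset contains at most 2 consonants."
The remaining constraints (2, 3, 4, 5) are satisfied.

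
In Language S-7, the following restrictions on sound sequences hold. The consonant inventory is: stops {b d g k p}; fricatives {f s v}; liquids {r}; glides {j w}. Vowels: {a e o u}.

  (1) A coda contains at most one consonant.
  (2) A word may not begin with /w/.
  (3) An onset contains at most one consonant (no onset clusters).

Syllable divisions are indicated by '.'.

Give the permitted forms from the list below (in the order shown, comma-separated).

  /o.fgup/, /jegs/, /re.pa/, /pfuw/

/o.fgup/ — violates constraint 3: syllable 2 onset /fg/ has 2 consonants (> 1) → not permitted
/jegs/ — violates constraint 1: syllable 1 coda /gs/ has 2 consonants (> 1) → not permitted
/re.pa/ — σ1 onset /r/, coda /∅/ ok; σ2 onset /p/, coda /∅/ ok → permitted
/pfuw/ — violates constraint 3: syllable 1 onset /pf/ has 2 consonants (> 1) → not permitted

/re.pa/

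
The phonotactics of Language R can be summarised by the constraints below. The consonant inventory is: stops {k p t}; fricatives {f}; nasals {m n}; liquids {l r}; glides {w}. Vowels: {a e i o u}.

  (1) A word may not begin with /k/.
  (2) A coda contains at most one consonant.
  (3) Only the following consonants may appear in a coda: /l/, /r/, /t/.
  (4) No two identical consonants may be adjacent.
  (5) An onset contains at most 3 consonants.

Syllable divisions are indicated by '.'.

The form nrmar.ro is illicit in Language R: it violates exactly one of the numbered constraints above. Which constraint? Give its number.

nrmar.ro: adjacent identical consonants /rr/.
This is a violation of constraint 4: "No two identical consonants may be adjacent."
The remaining constraints (1, 2, 3, 5) are satisfied.

4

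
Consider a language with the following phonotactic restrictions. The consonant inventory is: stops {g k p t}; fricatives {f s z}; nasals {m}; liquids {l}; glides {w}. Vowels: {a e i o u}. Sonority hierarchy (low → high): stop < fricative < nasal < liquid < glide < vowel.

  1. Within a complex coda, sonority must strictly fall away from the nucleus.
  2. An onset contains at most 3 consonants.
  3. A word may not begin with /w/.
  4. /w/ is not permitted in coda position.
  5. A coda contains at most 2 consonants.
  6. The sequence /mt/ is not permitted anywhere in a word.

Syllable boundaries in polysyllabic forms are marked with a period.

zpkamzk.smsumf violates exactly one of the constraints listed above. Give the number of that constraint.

5

zpkamzk.smsumf: syllable 1 coda /mzk/ has 3 consonants (> 2).
This is a violation of constraint 5: "A coda contains at most 2 consonants."
The remaining constraints (1, 2, 3, 4, 6) are satisfied.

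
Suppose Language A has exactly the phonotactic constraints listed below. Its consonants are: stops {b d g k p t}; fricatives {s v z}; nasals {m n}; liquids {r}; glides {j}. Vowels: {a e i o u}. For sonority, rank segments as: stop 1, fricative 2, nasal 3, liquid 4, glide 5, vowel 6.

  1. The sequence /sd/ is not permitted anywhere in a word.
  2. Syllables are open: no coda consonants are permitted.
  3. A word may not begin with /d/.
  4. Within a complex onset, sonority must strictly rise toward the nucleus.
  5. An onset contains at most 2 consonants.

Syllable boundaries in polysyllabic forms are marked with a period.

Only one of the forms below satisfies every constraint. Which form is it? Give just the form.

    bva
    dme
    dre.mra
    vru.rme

bva

bva — σ1 onset /bv/ (1→2 rises), coda /∅/ ok → permitted
dme — violates constraint 3: word begins with /d/ → not permitted
dre.mra — violates constraint 3: word begins with /d/ → not permitted
vru.rme — violates constraint 4: syllable 2 onset /rm/: /r/ (liquid, 4) → /m/ (nasal, 3) does not rise → not permitted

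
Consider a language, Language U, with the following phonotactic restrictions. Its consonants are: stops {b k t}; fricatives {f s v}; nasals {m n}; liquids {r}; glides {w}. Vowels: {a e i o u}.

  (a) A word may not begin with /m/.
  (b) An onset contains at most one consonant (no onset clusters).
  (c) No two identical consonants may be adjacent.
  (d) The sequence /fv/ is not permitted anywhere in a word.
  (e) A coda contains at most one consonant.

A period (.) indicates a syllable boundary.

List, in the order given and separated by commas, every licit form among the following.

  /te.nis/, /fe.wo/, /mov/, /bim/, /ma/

/te.nis/, /fe.wo/, /bim/

/te.nis/ — σ1 onset /t/, coda /∅/ ok; σ2 onset /n/, coda /s/ ok → licit
/fe.wo/ — σ1 onset /f/, coda /∅/ ok; σ2 onset /w/, coda /∅/ ok → licit
/mov/ — violates constraint (a): word begins with /m/ → illicit
/bim/ — σ1 onset /b/, coda /m/ ok → licit
/ma/ — violates constraint (a): word begins with /m/ → illicit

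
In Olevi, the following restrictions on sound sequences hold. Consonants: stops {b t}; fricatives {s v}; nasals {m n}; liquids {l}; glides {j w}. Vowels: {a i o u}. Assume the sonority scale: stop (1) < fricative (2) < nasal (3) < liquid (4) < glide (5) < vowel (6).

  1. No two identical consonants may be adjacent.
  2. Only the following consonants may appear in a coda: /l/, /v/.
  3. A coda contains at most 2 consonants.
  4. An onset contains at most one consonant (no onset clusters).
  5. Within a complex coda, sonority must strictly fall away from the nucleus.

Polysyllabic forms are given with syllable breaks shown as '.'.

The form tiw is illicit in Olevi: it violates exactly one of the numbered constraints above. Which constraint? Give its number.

2

tiw: syllable 1 coda contains /w/, which is not a licensed coda consonant.
This is a violation of constraint 2: "Only the following consonants may appear in a coda: /l/, /v/."
The remaining constraints (1, 3, 4, 5) are satisfied.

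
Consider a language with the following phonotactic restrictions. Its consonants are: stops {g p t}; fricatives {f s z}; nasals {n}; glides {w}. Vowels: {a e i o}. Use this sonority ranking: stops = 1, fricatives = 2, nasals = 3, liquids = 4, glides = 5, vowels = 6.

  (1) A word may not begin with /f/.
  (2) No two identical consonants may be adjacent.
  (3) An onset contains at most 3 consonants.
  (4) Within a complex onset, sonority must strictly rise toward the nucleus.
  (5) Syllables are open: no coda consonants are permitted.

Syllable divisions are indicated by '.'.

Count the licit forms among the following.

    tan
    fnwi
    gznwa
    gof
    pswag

tan — violates constraint 5: syllable 1 coda /n/ has 1 consonant (> 0) → illicit
fnwi — violates constraint 1: word begins with /f/ → illicit
gznwa — violates constraint 3: syllable 1 onset /gznw/ has 4 consonants (> 3) → illicit
gof — violates constraint 5: syllable 1 coda /f/ has 1 consonant (> 0) → illicit
pswag — violates constraint 5: syllable 1 coda /g/ has 1 consonant (> 0) → illicit
No form is licit → 0.

0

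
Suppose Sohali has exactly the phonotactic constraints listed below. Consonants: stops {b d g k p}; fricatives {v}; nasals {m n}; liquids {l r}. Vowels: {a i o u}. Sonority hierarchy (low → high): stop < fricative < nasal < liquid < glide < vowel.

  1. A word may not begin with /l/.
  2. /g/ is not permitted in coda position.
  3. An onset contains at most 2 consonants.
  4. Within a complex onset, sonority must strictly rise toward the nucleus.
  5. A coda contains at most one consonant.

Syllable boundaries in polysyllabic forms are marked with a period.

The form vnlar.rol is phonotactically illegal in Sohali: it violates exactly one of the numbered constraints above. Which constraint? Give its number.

vnlar.rol: syllable 1 onset /vnl/ has 3 consonants (> 2).
This is a violation of constraint 3: "An onset contains at most 2 consonants."
The remaining constraints (1, 2, 4, 5) are satisfied.

3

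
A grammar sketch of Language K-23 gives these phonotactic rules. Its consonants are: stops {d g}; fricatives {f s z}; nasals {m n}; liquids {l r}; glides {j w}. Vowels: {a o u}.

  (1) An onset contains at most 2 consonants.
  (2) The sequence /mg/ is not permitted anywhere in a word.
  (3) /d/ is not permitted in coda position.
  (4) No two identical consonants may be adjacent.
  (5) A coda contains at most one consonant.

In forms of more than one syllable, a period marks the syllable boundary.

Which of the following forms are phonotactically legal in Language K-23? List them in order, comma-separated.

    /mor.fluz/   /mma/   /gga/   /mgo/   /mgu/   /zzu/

/mor.fluz/

/mor.fluz/ — σ1 onset /m/, coda /r/ ok; σ2 onset /fl/ (2C), coda /z/ ok → phonotactically legal
/mma/ — violates constraint 4: adjacent identical consonants /mm/ → phonotactically illegal
/gga/ — violates constraint 4: adjacent identical consonants /gg/ → phonotactically illegal
/mgo/ — violates constraint 2: contains banned sequence /mg/ → phonotactically illegal
/mgu/ — violates constraint 2: contains banned sequence /mg/ → phonotactically illegal
/zzu/ — violates constraint 4: adjacent identical consonants /zz/ → phonotactically illegal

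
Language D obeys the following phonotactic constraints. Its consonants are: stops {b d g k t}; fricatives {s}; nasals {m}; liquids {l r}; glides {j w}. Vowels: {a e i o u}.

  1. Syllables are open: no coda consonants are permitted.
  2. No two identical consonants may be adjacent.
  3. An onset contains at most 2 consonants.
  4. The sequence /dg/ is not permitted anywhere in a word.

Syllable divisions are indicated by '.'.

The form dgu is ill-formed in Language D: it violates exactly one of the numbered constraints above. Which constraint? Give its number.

4

dgu: contains banned sequence /dg/.
This is a violation of constraint 4: "The sequence /dg/ is not permitted anywhere in a word."
The remaining constraints (1, 2, 3) are satisfied.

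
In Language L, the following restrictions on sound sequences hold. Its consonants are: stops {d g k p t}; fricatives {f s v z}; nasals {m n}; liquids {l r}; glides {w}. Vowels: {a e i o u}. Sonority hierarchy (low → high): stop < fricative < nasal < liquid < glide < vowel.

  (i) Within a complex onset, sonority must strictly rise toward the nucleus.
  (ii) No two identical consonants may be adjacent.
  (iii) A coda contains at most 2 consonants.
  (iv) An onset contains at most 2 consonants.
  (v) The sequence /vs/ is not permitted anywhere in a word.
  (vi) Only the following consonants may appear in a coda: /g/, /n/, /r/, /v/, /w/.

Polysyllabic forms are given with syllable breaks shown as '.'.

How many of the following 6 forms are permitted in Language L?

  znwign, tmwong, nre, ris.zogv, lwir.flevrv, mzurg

znwign — violates constraint (iv): syllable 1 onset /znw/ has 3 consonants (> 2) → not permitted
tmwong — violates constraint (iv): syllable 1 onset /tmw/ has 3 consonants (> 2) → not permitted
nre — σ1 onset /nr/ (3→4 rises), coda /∅/ ok → permitted
ris.zogv — violates constraint (vi): syllable 1 coda contains /s/, which is not a licensed coda consonant → not permitted
lwir.flevrv — violates constraint (iii): syllable 2 coda /vrv/ has 3 consonants (> 2) → not permitted
mzurg — violates constraint (i): syllable 1 onset /mz/: /m/ (nasal, 3) → /z/ (fricative, 2) does not rise → not permitted
Permitted: nre → 1.

1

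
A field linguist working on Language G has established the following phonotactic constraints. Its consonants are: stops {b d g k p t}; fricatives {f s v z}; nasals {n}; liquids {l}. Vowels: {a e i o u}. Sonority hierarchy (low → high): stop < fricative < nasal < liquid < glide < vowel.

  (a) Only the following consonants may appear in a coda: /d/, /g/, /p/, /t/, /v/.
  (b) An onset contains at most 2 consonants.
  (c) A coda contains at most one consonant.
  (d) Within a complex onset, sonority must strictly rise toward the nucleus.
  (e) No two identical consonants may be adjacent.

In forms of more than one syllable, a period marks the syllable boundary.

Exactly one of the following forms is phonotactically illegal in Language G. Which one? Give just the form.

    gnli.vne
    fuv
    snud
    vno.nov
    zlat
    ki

gnli.vne — violates constraint (b): syllable 1 onset /gnl/ has 3 consonants (> 2) → phonotactically illegal
fuv — σ1 onset /f/, coda /v/ ok → phonotactically legal
snud — σ1 onset /sn/ (2→3 rises), coda /d/ ok → phonotactically legal
vno.nov — σ1 onset /vn/ (2→3 rises), coda /∅/ ok; σ2 onset /n/, coda /v/ ok → phonotactically legal
zlat — σ1 onset /zl/ (2→4 rises), coda /t/ ok → phonotactically legal
ki — σ1 onset /k/, coda /∅/ ok → phonotactically legal

gnli.vne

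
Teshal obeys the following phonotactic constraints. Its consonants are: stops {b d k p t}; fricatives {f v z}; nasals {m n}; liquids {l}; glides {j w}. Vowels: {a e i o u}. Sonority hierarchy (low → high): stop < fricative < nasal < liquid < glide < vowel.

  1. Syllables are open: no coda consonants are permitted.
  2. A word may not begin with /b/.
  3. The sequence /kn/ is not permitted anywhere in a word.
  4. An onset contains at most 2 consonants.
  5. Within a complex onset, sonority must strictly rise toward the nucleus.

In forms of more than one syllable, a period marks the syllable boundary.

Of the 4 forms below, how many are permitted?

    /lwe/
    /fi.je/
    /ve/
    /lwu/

/lwe/ — σ1 onset /lw/ (4→5 rises), coda /∅/ ok → permitted
/fi.je/ — σ1 onset /f/, coda /∅/ ok; σ2 onset /j/, coda /∅/ ok → permitted
/ve/ — σ1 onset /v/, coda /∅/ ok → permitted
/lwu/ — σ1 onset /lw/ (4→5 rises), coda /∅/ ok → permitted
Permitted: /lwe/, /fi.je/, /ve/, /lwu/ → 4.

4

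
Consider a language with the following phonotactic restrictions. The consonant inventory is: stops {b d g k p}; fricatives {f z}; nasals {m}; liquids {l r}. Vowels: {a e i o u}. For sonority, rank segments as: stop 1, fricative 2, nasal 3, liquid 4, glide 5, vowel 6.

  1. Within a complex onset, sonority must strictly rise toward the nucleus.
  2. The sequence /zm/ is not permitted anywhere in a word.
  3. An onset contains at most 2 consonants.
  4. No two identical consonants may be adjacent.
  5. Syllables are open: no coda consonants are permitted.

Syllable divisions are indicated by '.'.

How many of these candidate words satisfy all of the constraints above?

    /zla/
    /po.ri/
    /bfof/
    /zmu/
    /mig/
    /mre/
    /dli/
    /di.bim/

4

/zla/ — σ1 onset /zl/ (2→4 rises), coda /∅/ ok → permitted
/po.ri/ — σ1 onset /p/, coda /∅/ ok; σ2 onset /r/, coda /∅/ ok → permitted
/bfof/ — violates constraint 5: syllable 1 coda /f/ has 1 consonant (> 0) → not permitted
/zmu/ — violates constraint 2: contains banned sequence /zm/ → not permitted
/mig/ — violates constraint 5: syllable 1 coda /g/ has 1 consonant (> 0) → not permitted
/mre/ — σ1 onset /mr/ (3→4 rises), coda /∅/ ok → permitted
/dli/ — σ1 onset /dl/ (1→4 rises), coda /∅/ ok → permitted
/di.bim/ — violates constraint 5: syllable 2 coda /m/ has 1 consonant (> 0) → not permitted
Permitted: /zla/, /po.ri/, /mre/, /dli/ → 4.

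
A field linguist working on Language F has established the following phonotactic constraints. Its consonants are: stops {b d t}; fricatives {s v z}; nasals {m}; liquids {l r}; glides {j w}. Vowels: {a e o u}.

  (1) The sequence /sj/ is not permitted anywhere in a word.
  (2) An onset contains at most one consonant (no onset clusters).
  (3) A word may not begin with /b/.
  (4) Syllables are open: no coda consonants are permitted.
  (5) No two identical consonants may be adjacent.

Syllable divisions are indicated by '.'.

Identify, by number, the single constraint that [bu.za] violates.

[bu.za]: word begins with /b/.
This is a violation of constraint 3: "A word may not begin with /b/."
The remaining constraints (1, 2, 4, 5) are satisfied.

3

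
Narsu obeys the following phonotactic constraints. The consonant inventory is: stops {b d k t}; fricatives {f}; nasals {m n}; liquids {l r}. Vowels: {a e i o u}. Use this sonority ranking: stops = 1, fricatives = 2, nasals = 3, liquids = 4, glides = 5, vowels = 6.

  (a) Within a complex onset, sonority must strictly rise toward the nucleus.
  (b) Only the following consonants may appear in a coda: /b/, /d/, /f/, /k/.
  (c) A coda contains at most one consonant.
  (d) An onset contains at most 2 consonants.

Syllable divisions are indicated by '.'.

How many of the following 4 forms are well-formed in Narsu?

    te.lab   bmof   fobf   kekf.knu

te.lab — σ1 onset /t/, coda /∅/ ok; σ2 onset /l/, coda /b/ ok → well-formed
bmof — σ1 onset /bm/ (1→3 rises), coda /f/ ok → well-formed
fobf — violates constraint (c): syllable 1 coda /bf/ has 2 consonants (> 1) → ill-formed
kekf.knu — violates constraint (c): syllable 1 coda /kf/ has 2 consonants (> 1) → ill-formed
Well-formed: te.lab, bmof → 2.

2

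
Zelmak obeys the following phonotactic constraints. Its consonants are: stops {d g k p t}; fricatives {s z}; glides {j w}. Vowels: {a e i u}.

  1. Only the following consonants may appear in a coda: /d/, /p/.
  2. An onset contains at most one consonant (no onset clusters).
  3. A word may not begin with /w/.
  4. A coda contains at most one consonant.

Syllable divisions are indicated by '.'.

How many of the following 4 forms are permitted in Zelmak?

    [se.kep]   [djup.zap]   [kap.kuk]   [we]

1

[se.kep] — σ1 onset /s/, coda /∅/ ok; σ2 onset /k/, coda /p/ ok → permitted
[djup.zap] — violates constraint 2: syllable 1 onset /dj/ has 2 consonants (> 1) → not permitted
[kap.kuk] — violates constraint 1: syllable 2 coda contains /k/, which is not a licensed coda consonant → not permitted
[we] — violates constraint 3: word begins with /w/ → not permitted
Permitted: [se.kep] → 1.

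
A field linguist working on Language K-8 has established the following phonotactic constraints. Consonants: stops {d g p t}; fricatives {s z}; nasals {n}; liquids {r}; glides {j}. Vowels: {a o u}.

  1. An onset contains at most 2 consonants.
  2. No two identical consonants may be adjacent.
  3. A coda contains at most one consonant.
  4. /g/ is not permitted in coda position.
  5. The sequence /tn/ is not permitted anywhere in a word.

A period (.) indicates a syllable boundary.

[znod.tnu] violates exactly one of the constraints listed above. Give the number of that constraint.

5

[znod.tnu]: contains banned sequence /tn/.
This is a violation of constraint 5: "The sequence /tn/ is not permitted anywhere in a word."
The remaining constraints (1, 2, 3, 4) are satisfied.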